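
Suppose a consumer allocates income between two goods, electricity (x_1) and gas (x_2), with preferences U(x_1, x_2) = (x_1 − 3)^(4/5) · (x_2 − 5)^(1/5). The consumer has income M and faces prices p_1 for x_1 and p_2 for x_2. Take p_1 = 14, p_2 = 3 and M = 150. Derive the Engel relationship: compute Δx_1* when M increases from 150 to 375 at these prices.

This is Cobb-Douglas in (x_1−3, x_2−5): tangency gives 0.8·p_2·(x_2−5) = 0.2·p_1·(x_1−3).
Substituting into the budget: x_1* = 3 + 0.8·(M − 3·p_1 − 5·p_2)/p_1, and x_2* = 5 + 0.2·(…)/p_2.
Discretionary income = 150 − 3·14 − 5·3 = 93; x_1* = 3 + 0.8·93/14 = 8.3143.
At M' = 375: x_1* = 21.1714. Change: 21.1714 − 8.3143 = 12.8571.

Δx_1* = 12.8571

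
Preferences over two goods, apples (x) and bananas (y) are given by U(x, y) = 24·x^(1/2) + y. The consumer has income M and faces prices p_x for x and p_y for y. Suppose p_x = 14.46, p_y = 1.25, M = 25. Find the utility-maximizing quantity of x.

Utility is quasi-linear in y; the FOC for x is 12/√x = p_x/p_y.
Thus x* = (12·p_y/p_x)² — independent of M — with the rest of income spent on y.
Plugging in: x* = (12·1.25/14.46)² = 1.0761.

x* = 1.0761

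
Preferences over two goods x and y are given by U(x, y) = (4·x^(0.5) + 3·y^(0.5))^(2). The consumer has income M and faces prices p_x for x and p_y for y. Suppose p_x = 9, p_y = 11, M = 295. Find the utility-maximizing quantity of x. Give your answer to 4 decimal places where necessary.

With the ratio pinned down, the budget gives x* = M/(p_x + p_y·(y/x)) and y* = (y/x)·x*.
Numerically y/x = 0.37655, so x* = 295/(9 + 11·0.37655) = 22.447.

x* = 22.447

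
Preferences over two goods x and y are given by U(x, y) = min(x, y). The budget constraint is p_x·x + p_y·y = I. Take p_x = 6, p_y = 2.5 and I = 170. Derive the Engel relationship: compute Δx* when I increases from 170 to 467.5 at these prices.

Δx* = 35

With perfect complements, no substitution: consume in ratio x:y = 1:1.
Budget: p_x·x + p_y·x = I, so (p_x + p_y)·x = I.
Demand: x*(p_x,p_y,I) = I/(p_x + p_y), y* = I/(p_x + p_y).
Here 6 + 2.5 = 8.5, giving x* = 20.
At I' = 467.5: x* = 55. Change: 55 − 20 = 35.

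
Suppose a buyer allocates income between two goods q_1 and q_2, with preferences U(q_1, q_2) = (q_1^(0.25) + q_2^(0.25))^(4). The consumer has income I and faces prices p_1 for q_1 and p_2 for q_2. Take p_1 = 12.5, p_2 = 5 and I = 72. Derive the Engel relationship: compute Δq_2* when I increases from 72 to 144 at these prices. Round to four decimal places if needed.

Δq_2* = 8.2911

MRS = MU_q_1/MU_q_2 = (q_2/q_1)^(0.75). Set equal to p_1/p_2.
Hence q_2/q_1 = (p_1/p_2)^(1/(0.75)), i.e. raised to the 4/3 power.
With the ratio pinned down, the budget gives q_1* = I/(p_1 + p_2·(q_2/q_1)) and q_2* = (q_2/q_1)·q_1*.
Numerically q_2/q_1 = 3.393022, so q_1* = 72/(12.5 + 5·3.393022) = 2.4436 and q_2* = 3.393022·2.4436 = 8.2911.
At I' = 144: q_2* = 16.5822. Change: 16.5822 − 8.2911 = 8.2911.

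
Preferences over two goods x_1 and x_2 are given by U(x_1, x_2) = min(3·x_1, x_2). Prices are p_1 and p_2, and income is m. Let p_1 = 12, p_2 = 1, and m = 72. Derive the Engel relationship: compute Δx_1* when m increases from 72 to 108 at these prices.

Δx_1* = 2.4

Leontief preferences: the optimum is at the kink where x_1/1 = x_2/3, i.e. x_2 = 3·x_1.
Budget: p_1·x_1 + p_2·3·x_1 = m, so (p_1 + 3·p_2)·x_1 = m.
Demand: x_1*(p_1,p_2,m) = m/(p_1 + 3·p_2), x_2* = 3·m/(p_1 + 3·p_2).
Here 12 + 3·1 = 15, giving x_1* = 4.8.
At m' = 108: x_1* = 7.2. Change: 7.2 − 4.8 = 2.4.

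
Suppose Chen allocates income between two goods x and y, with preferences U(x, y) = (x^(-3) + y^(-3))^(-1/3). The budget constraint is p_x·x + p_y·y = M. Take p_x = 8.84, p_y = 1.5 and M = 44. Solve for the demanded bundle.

x* = 3.9366, y* = 6.1336

MU_x ∝ x^(-4), MU_y ∝ y^(-4), so MRS = (y/x)^(4) = p_x/p_y.
Solve for the ratio: y/x = [p_x/p_y]^(0.25).
Substitute y = (y/x)·x into the budget: x* = M/(p_x + p_y·(y/x)).
Numerically y/x = 1.558082, so x* = 44/(8.84 + 1.5·1.558082) = 3.9366 and y* = 1.558082·3.9366 = 6.1336.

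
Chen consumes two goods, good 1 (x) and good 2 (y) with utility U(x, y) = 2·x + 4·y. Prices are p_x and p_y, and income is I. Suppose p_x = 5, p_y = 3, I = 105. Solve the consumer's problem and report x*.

x* = 0

Perfect substitutes: compare marginal utility per dollar. 2/p_x vs 4/p_y → 0.4 vs 1.3333.
y gives more utility per dollar, so spend all income on y: y* = I/p_y, x* = 0.
Numerically: x* = 0, y* = 35.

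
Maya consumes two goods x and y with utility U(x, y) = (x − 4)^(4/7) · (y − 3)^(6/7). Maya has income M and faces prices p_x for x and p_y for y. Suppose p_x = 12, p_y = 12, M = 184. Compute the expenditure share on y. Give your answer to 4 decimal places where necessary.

share on y = 0.5217

MRS = (2/3)·(y−3)/(x−4). Tangency with p_x/p_y gives y−3 = (3/2)·(p_x/p_y)·(x−4).
After buying the subsistence bundle (4, 3), a share 0.4 of the remaining income goes to x: x* = 4 + 0.4·(M − 4p_x − 3p_y)/p_x.
Discretionary income = 184 − 4·12 − 3·12 = 100; x* = 4 + 0.4·100/12 = 7.3333; y* = 3 + 0.6·100/12 = 8.
Expenditure on y: 12·8 = 96; share = 0.5217.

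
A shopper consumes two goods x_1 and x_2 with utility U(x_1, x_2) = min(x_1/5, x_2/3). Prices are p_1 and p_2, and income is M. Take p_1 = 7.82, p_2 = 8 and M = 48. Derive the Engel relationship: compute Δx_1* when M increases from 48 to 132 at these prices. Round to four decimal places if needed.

Δx_1* = 6.6561

Demand: x_1*(p_1,p_2,M) = 5·M/(5·p_1 + 3·p_2), x_2* = 3·M/(5·p_1 + 3·p_2).
Here 5·7.82 + 3·8 = 63.1, giving x_1* = 3.8035.
At M' = 132: x_1* = 10.4596. Change: 10.4596 − 3.8035 = 6.6561.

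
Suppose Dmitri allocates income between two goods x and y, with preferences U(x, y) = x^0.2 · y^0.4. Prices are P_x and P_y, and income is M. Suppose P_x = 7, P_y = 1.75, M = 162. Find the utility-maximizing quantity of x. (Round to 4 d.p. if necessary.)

x* = 7.7143

Demand: x*(P_x,P_y,M) = 1/3·M/P_x and y* = 2/3·M/P_y.
At P_x=7, P_y=1.75, M=162: x* = 1/3·162/7 = 7.7143.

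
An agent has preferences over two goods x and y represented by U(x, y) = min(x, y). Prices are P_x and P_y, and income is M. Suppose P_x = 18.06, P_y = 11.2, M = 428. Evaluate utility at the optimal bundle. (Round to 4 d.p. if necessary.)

V = 14.6275

With perfect complements, no substitution: consume in ratio x:y = 1:1.
Budget: P_x·x + P_y·x = M, so (P_x + P_y)·x = M.
Demand: x*(P_x,P_y,M) = M/(P_x + P_y), y* = M/(P_x + P_y).
Here 18.06 + 11.2 = 29.26, giving x* = 14.6275 and y* = 14.6275.
Utility at the optimum: U(14.6275, 14.6275) = 14.6275.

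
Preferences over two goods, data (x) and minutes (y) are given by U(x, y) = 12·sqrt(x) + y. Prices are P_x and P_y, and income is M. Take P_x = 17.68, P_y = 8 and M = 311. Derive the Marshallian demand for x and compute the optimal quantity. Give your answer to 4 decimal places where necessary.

Plugging in: x* = (6·8/17.68)² = 7.3709.

x* = 7.3709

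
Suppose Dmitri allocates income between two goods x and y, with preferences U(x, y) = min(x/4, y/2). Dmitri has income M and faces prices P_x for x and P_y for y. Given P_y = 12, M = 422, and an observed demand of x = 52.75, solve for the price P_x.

P_x = 2

With perfect complements, no substitution: consume in ratio x:y = 4:2.
Budget: P_x·x + P_y·(1/2)·x = M, so (4·P_x + 2·P_y)·x = 4·M.
Demand: x*(P_x,P_y,M) = 4·M/(4·P_x + 2·P_y), y* = 2·M/(4·P_x + 2·P_y).
Set x* = 52.75 in the demand function and solve for P_x: P_x = 2.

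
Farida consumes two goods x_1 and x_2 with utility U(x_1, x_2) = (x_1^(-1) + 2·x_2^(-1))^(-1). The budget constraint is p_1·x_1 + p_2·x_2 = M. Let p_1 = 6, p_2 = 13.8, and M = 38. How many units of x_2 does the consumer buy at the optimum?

MU_x_1 ∝ x_1^(-2), MU_x_2 ∝ 2·x_2^(-2), so MRS = (1/2)·(x_2/x_1)^(2) = p_1/p_2.
Solve for the ratio: x_2/x_1 = [2·p_1/p_2]^(0.5).
With the ratio pinned down, the budget gives x_1* = M/(p_1 + p_2·(x_2/x_1)) and x_2* = (x_2/x_1)·x_1*.
Numerically x_2/x_1 = 0.932505, so x_1* = 38/(6 + 13.8·0.932505) = 2.0139 and x_2* = 0.932505·2.0139 = 1.878.

x_2* = 1.878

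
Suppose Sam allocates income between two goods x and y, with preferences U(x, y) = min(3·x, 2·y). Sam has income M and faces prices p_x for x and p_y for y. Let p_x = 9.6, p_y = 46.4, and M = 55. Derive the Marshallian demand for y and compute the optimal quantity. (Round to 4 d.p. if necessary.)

Leontief preferences: the optimum is at the kink where x/2 = y/3, i.e. y = (3/2)·x.
Budget: p_x·x + p_y·(3/2)·x = M, so (2·p_x + 3·p_y)·x = 2·M.
Demand: x*(p_x,p_y,M) = 2·M/(2·p_x + 3·p_y), y* = 3·M/(2·p_x + 3·p_y).
Here 2·9.6 + 3·46.4 = 158.4, giving y* = 1.0417.

y* = 1.0417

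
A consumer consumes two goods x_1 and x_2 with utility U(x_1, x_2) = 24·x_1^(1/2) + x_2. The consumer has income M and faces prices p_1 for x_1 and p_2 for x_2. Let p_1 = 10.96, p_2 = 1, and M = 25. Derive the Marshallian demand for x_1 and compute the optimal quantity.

Utility is quasi-linear in x_2; the FOC for x_1 is 12/√x_1 = p_1/p_2.
Thus x_1* = (12·p_2/p_1)² — independent of M — with the rest of income spent on x_2.
Plugging in: x_1* = (12·1/10.96)² = 1.1988.

x_1* = 1.1988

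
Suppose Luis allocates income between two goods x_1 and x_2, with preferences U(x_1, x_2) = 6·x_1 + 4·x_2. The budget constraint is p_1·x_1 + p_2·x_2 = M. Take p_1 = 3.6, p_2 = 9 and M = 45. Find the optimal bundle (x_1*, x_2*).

x_1 gives more utility per dollar, so spend all income on x_1: x_1* = M/p_1, x_2* = 0.
Numerically: x_1* = 12.5, x_2* = 0.

x_1* = 12.5, x_2* = 0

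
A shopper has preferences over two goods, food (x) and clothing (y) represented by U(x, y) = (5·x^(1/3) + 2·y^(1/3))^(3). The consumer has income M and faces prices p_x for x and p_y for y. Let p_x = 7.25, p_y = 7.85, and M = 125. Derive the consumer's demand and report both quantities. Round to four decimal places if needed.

x* = 13.8694, y* = 3.1142

MRS = MU_x/MU_y = (5/2)·(y/x)^(2/3). Set equal to p_x/p_y.
Hence y/x = ((2/5)·p_x/p_y)^(1/(2/3)), i.e. raised to the 1.5 power.
Substitute y = (y/x)·x into the budget: x* = M/(p_x + p_y·(y/x)).
Numerically y/x = 0.224539, so x* = 125/(7.25 + 7.85·0.224539) = 13.8694 and y* = 0.224539·13.8694 = 3.1142.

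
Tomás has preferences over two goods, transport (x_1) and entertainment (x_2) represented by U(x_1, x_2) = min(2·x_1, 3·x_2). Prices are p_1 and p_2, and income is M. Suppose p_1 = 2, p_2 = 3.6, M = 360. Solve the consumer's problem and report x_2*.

With perfect complements, no substitution: consume in ratio x_1:x_2 = 3:2.
Budget: p_1·x_1 + p_2·(2/3)·x_1 = M, so (3·p_1 + 2·p_2)·x_1 = 3·M.
Demand: x_1*(p_1,p_2,M) = 3·M/(3·p_1 + 2·p_2), x_2* = 2·M/(3·p_1 + 2·p_2).
Here 3·2 + 2·3.6 = 13.2, giving x_2* = 54.5455.

x_2* = 54.5455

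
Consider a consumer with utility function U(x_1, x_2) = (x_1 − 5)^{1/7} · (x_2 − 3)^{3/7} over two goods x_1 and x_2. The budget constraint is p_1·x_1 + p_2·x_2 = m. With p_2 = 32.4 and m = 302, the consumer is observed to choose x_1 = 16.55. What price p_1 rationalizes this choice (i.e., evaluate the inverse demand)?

MRS = (1/3)·(x_2−3)/(x_1−5). Tangency with p_1/p_2 gives x_2−3 = 3·(p_1/p_2)·(x_1−5).
After buying the subsistence bundle (5, 3), a share 0.25 of the remaining income goes to x_1: x_1* = 5 + 0.25·(m − 5p_1 − 3p_2)/p_1.
Set x_1* = 16.55 in the demand function and solve for p_1: p_1 = 4.

p_1 = 4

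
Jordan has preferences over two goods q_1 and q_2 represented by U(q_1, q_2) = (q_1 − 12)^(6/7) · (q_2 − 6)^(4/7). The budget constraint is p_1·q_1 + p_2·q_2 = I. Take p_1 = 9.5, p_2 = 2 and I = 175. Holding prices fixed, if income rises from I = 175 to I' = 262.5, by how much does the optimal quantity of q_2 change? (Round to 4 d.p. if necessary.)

Δq_2* = 17.5

Let q_1' = q_1−12, q_2' = q_2−6. MRS = (3/2)·q_2'/q_1' = p_1/p_2.
Substituting into the budget: q_1* = 12 + 0.6·(I − 12·p_1 − 6·p_2)/p_1, and q_2* = 6 + 0.4·(…)/p_2.
Discretionary income = 175 − 12·9.5 − 6·2 = 49; q_2* = 6 + 0.4·49/2 = 15.8.
At I' = 262.5: q_2* = 33.3. Change: 33.3 − 15.8 = 17.5.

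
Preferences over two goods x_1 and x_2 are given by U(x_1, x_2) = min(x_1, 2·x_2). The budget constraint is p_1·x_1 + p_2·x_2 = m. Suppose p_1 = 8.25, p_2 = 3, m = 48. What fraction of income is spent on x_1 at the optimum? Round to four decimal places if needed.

share on x_1 = 0.8462

Leontief preferences: the optimum is at the kink where x_1/2 = x_2/1, i.e. x_2 = (1/2)·x_1.
Budget: p_1·x_1 + p_2·(1/2)·x_1 = m, so (2·p_1 + p_2)·x_1 = 2·m.
Demand: x_1*(p_1,p_2,m) = 2·m/(2·p_1 + p_2), x_2* = m/(2·p_1 + p_2).
Here 2·8.25 + 3 = 19.5, giving x_1* = 4.9231 and x_2* = 2.4615.
Expenditure on x_1: 8.25·4.9231 = 40.6154; share = 0.8462.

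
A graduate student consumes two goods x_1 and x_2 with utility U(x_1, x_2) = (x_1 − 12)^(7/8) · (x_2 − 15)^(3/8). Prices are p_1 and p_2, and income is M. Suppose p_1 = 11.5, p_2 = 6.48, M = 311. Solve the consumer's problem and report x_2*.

Let x_1' = x_1−12, x_2' = x_2−15. MRS = (7/3)·x_2'/x_1' = p_1/p_2.
After buying the subsistence bundle (12, 15), a share 0.7 of the remaining income goes to x_1: x_1* = 12 + 0.7·(M − 12p_1 − 15p_2)/p_1.
Discretionary income = 311 − 12·11.5 − 15·6.48 = 75.8; x_2* = 15 + 0.3·75.8/6.48 = 18.5093.

x_2* = 18.5093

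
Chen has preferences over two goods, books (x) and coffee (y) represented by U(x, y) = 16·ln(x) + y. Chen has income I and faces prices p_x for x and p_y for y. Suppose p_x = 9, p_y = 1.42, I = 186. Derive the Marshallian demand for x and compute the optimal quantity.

Set MRS = p_x/p_y: (16/x)/1 = p_x/p_y.
So x*(p_x,p_y) = 16·p_y/p_x, independent of income; and y* = (I − 16·p_y)/p_y.
At the given prices: x* = 16·1.42/9 = 2.5244.

x* = 2.5244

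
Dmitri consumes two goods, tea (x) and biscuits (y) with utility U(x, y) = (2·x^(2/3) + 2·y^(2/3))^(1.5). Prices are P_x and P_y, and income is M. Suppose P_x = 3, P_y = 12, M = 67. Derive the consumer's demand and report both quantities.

MRS = MU_x/MU_y = (y/x)^(1/3). Set equal to P_x/P_y.
Hence y/x = (P_x/P_y)^(1/(1/3)), i.e. raised to the 3 power.
Substitute y = (y/x)·x into the budget: x* = M/(P_x + P_y·(y/x)).
Numerically y/x = 0.015625, so x* = 67/(3 + 12·0.015625) = 21.0196 and y* = 0.015625·21.0196 = 0.3284.

x* = 21.0196, y* = 0.3284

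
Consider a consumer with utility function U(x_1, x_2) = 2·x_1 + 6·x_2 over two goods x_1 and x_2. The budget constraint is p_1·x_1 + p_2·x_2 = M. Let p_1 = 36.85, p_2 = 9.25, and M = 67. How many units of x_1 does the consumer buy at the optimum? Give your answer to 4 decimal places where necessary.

Linear utility — the consumer picks whichever good has higher MU/price: 2/36.85 = 0.0543 vs 6/9.25 = 0.6486.
x_2 gives more utility per dollar, so spend all income on x_2: x_2* = M/p_2, x_1* = 0.
Numerically: x_1* = 0, x_2* = 7.2432.

x_1* = 0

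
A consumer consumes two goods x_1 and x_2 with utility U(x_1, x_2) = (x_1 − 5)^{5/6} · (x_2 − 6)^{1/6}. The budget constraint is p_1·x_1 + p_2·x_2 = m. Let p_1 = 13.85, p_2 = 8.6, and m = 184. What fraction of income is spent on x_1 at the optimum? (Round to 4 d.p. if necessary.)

MRS = 5·(x_2−6)/(x_1−5). Tangency with p_1/p_2 gives x_2−6 = (1/5)·(p_1/p_2)·(x_1−5).
After buying the subsistence bundle (5, 6), a share 5/6 of the remaining income goes to x_1: x_1* = 5 + 5/6·(m − 5p_1 − 6p_2)/p_1.
Discretionary income = 184 − 5·13.85 − 6·8.6 = 63.15; x_1* = 5 + 5/6·63.15/13.85 = 8.7996; x_2* = 6 + 1/6·63.15/8.6 = 7.2238.
Expenditure on x_1: 13.85·8.7996 = 121.875; share = 0.6624.

share on x_1 = 0.6624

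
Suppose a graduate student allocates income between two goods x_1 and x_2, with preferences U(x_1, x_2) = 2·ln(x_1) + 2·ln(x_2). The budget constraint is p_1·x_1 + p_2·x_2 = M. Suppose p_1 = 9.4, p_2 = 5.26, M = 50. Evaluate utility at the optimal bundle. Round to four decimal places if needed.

Tangency: MRS = x_2/x_1 = p_1/p_2.
So 2·p_2·x_2 = 2·p_1·x_1; combined with the budget, a share 0.5 of income goes to x_1.
Demand: x_1*(p_1,p_2,M) = 0.5·M/p_1 and x_2* = 0.5·M/p_2.
At p_1=9.4, p_2=5.26, M=50: x_1* = 0.5·50/9.4 = 2.6596, x_2* = 4.7529.
Utility at the optimum: U(2.6596, 4.7529) = 5.0738.

V = 5.0738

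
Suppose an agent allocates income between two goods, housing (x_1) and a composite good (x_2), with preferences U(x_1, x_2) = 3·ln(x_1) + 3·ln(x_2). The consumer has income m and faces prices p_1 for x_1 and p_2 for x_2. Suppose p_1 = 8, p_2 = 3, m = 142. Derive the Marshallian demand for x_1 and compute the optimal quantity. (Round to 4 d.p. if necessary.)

The MRS is x_2/x_1. Set MRS = p_1/p_2.
So 3·p_2·x_2 = 3·p_1·x_1; combined with the budget, a share 0.5 of income goes to x_1.
Demand: x_1*(p_1,p_2,m) = 0.5·m/p_1 and x_2* = 0.5·m/p_2.
At p_1=8, p_2=3, m=142: x_1* = 0.5·142/8 = 8.875.

x_1* = 8.875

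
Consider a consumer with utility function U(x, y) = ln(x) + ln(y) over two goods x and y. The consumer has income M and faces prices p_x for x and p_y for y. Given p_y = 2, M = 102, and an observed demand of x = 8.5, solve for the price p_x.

p_x = 6

MU_x/MU_y = (y)/(x); tangency sets this equal to p_x/p_y.
So p_y·y = p_x·x; combined with the budget, a share 0.5 of income goes to x.
Demand: x*(p_x,p_y,M) = 0.5·M/p_x and y* = 0.5·M/p_y.
Set x* = 8.5 in the demand function and solve for p_x: p_x = 6.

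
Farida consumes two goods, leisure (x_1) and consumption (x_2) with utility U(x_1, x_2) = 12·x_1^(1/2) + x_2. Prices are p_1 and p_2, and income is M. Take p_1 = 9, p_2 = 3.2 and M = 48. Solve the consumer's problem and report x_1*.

Set MRS = p_1/p_2: 6·x_1^(−1/2) = p_1/p_2.
Solve: √x_1 = 6·p_2/p_1, so x_1*(p_1,p_2) = (6·p_2/p_1)², and x_2* = (M − p_1·x_1*)/p_2.
Plugging in: x_1* = (6·3.2/9)² = 4.5511.

x_1* = 4.5511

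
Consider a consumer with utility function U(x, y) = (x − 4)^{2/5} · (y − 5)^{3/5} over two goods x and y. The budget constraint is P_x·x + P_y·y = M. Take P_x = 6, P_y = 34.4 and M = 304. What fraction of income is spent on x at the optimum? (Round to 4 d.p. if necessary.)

share on x = 0.2211

Let x' = x−4, y' = y−5. MRS = (2/3)·y'/x' = P_x/P_y.
After buying the subsistence bundle (4, 5), a share 0.4 of the remaining income goes to x: x* = 4 + 0.4·(M − 4P_x − 5P_y)/P_x.
Discretionary income = 304 − 4·6 − 5·34.4 = 108; x* = 4 + 0.4·108/6 = 11.2; y* = 5 + 0.6·108/34.4 = 6.8837.
Expenditure on x: 6·11.2 = 67.2; share = 0.2211.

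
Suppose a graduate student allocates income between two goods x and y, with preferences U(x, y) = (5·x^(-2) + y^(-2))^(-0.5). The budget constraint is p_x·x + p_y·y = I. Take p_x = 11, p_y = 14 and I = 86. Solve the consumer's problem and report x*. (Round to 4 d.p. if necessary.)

x* = 4.6349

From the CES first-order condition, 5·(y/x)^(3) = p_x/p_y.
Solve for the ratio: y/x = [(1/5)·p_x/p_y]^(1/3).
Substitute y = (y/x)·x into the budget: x* = I/(p_x + p_y·(y/x)).
Numerically y/x = 0.539633, so x* = 86/(11 + 14·0.539633) = 4.6349.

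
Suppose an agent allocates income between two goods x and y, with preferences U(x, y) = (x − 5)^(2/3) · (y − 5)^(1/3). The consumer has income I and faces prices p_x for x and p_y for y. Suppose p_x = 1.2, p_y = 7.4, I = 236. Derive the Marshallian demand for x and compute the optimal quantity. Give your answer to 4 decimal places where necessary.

This is Cobb-Douglas in (x−5, y−5): tangency gives 2/3·p_y·(y−5) = 1/3·p_x·(x−5).
After buying the subsistence bundle (5, 5), a share 2/3 of the remaining income goes to x: x* = 5 + 2/3·(I − 5p_x − 5p_y)/p_x.
Discretionary income = 236 − 5·1.2 − 5·7.4 = 193; x* = 5 + 2/3·193/1.2 = 112.2222.

x* = 112.2222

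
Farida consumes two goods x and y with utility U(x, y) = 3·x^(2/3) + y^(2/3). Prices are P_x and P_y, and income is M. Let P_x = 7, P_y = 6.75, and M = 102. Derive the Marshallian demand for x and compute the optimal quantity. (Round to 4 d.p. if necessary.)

From the CES first-order condition, 3·(y/x)^(1/3) = P_x/P_y.
Hence y/x = ((1/3)·P_x/P_y)^(1/(1/3)), i.e. raised to the 3 power.
Substitute y = (y/x)·x into the budget: x* = M/(P_x + P_y·(y/x)).
Numerically y/x = 0.041307, so x* = 102/(7 + 6.75·0.041307) = 14.0133.

x* = 14.0133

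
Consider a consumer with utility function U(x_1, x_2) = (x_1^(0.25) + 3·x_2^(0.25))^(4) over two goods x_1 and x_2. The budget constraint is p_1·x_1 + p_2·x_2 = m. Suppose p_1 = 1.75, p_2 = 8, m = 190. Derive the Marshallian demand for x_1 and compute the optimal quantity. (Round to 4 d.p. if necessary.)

From the CES first-order condition, (1/3)·(x_2/x_1)^(0.75) = p_1/p_2.
Solve for the ratio: x_2/x_1 = [3·p_1/p_2]^(4/3).
Substitute x_2 = (x_2/x_1)·x_1 into the budget: x_1* = m/(p_1 + p_2·(x_2/x_1)).
Numerically x_2/x_1 = 0.570286, so x_1* = 190/(1.75 + 8·0.570286) = 30.1.

x_1* = 30.1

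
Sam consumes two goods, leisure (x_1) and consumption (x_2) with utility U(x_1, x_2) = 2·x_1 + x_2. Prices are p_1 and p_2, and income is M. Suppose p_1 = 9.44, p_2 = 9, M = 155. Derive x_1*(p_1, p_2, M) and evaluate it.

Numerically: x_1* = 16.4195, x_2* = 0.

x_1* = 16.4195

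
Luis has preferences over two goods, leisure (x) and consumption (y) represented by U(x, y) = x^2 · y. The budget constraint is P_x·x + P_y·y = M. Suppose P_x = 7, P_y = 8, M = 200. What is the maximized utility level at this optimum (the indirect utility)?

Tangency: MRS = 2·y/x = P_x/P_y.
Rearranging, P_y·y = (1/2)·P_x·x. Substituting into the budget gives P_x·x·(1 + (1/2)) = M.
Demand: x*(P_x,P_y,M) = 2/3·M/P_x and y* = 1/3·M/P_y.
At P_x=7, P_y=8, M=200: x* = 2/3·200/7 = 19.0476, y* = 8.3333.
Utility at the optimum: U(19.0476, 8.3333) = 3023.4316.

V = 3023.4316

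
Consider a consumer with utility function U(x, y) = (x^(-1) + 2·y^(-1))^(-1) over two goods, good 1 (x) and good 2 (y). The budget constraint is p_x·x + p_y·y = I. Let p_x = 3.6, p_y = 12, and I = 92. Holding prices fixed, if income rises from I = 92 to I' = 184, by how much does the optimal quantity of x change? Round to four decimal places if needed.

With the ratio pinned down, the budget gives x* = I/(p_x + p_y·(y/x)) and y* = (y/x)·x*.
Numerically y/x = 0.774597, so x* = 92/(3.6 + 12·0.774597) = 7.1345.
At I' = 184: x* = 14.2689. Change: 14.2689 − 7.1345 = 7.1345.

Δx* = 7.1345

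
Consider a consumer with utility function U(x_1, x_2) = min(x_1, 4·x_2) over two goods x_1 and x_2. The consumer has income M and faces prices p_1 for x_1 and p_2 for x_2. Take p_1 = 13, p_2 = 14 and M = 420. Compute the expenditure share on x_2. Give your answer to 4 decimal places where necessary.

With perfect complements, no substitution: consume in ratio x_1:x_2 = 4:1.
Budget: p_1·x_1 + p_2·(1/4)·x_1 = M, so (4·p_1 + p_2)·x_1 = 4·M.
Demand: x_1*(p_1,p_2,M) = 4·M/(4·p_1 + p_2), x_2* = M/(4·p_1 + p_2).
Here 4·13 + 14 = 66, giving x_1* = 25.4545 and x_2* = 6.3636.
Expenditure on x_2: 14·6.3636 = 89.0909; share = 0.2121.

share on x_2 = 0.2121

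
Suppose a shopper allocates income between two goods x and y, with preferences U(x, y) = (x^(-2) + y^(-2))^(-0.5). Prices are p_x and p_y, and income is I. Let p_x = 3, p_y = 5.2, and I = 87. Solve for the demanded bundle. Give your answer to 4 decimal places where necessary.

MU_x ∝ x^(-3), MU_y ∝ y^(-3), so MRS = (y/x)^(3) = p_x/p_y.
Solve for the ratio: y/x = [p_x/p_y]^(1/3).
With the ratio pinned down, the budget gives x* = I/(p_x + p_y·(y/x)) and y* = (y/x)·x*.
Numerically y/x = 0.832478, so x* = 87/(3 + 5.2·0.832478) = 11.8708 and y* = 0.832478·11.8708 = 9.8822.

x* = 11.8708, y* = 9.8822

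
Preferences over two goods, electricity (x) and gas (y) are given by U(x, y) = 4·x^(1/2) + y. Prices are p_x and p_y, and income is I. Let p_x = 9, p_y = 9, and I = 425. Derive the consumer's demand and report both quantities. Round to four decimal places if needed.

x* = 4, y* = 43.2222

Plugging in: x* = (2·9/9)² = 4, y* = 43.2222.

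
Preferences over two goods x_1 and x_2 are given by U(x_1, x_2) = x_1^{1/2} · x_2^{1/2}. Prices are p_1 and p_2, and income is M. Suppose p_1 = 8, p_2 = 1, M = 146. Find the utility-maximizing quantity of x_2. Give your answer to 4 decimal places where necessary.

x_2* = 73

Demand: x_1*(p_1,p_2,M) = 0.5·M/p_1 and x_2* = 0.5·M/p_2.
At p_1=8, p_2=1, M=146: x_2* = 0.5·146/1 = 73.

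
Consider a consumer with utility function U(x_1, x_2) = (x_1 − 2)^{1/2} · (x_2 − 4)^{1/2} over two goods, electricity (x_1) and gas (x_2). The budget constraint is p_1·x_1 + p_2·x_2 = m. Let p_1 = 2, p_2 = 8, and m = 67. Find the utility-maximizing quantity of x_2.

Let x_1' = x_1−2, x_2' = x_2−4. MRS = x_2'/x_1' = p_1/p_2.
After buying the subsistence bundle (2, 4), a share 0.5 of the remaining income goes to x_1: x_1* = 2 + 0.5·(m − 2p_1 − 4p_2)/p_1.
Discretionary income = 67 − 2·2 − 4·8 = 31; x_2* = 4 + 0.5·31/8 = 5.9375.

x_2* = 5.9375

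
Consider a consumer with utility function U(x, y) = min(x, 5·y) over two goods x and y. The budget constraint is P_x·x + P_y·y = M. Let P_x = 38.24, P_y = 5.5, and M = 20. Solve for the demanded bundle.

Demand: x*(P_x,P_y,M) = 5·M/(5·P_x + P_y), y* = M/(5·P_x + P_y).
Here 5·38.24 + 5.5 = 196.7, giving x* = 0.5084 and y* = 0.1017.

x* = 0.5084, y* = 0.1017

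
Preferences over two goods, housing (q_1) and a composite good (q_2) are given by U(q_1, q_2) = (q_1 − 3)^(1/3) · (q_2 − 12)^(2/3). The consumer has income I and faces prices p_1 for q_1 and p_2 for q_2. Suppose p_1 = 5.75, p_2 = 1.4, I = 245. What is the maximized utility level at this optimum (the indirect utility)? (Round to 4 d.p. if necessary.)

V = 49.7856

MRS = (1/2)·(q_2−12)/(q_1−3). Tangency with p_1/p_2 gives q_2−12 = 2·(p_1/p_2)·(q_1−3).
After buying the subsistence bundle (3, 12), a share 1/3 of the remaining income goes to q_1: q_1* = 3 + 1/3·(I − 3p_1 − 12p_2)/p_1.
Discretionary income = 245 − 3·5.75 − 12·1.4 = 210.95; q_1* = 3 + 1/3·210.95/5.75 = 15.229; q_2* = 12 + 2/3·210.95/1.4 = 112.4524.
Utility at the optimum: U(15.229, 112.4524) = 49.7856.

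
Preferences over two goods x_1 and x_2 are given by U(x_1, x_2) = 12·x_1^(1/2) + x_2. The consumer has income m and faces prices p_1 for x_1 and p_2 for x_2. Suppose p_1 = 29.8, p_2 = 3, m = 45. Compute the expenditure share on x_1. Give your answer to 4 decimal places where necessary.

MU_x_1 = 6/√x_1, MU_x_2 = 1. Tangency: 6/√x_1 = p_1/p_2.
Thus x_1* = (6·p_2/p_1)² — independent of m — with the rest of income spent on x_2.
Plugging in: x_1* = (6·3/29.8)² = 0.3648, x_2* = 11.3758.
Expenditure on x_1: 29.8·0.3648 = 10.8725; share = 0.2416.

share on x_1 = 0.2416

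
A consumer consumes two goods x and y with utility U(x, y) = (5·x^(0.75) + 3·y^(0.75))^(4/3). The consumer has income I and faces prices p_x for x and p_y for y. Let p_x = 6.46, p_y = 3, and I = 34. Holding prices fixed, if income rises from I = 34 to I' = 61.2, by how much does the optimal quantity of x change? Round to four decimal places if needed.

Δx* = 1.8354

Numerically y/x = 2.786442, so x* = 34/(6.46 + 3·2.786442) = 2.2943.
At I' = 61.2: x* = 4.1297. Change: 4.1297 − 2.2943 = 1.8354.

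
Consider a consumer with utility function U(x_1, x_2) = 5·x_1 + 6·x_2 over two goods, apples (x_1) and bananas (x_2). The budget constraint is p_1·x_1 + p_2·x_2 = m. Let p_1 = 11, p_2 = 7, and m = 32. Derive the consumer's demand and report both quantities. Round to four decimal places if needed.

Perfect substitutes: compare marginal utility per dollar. 5/p_1 vs 6/p_2 → 0.4545 vs 0.8571.
x_2 gives more utility per dollar, so spend all income on x_2: x_2* = m/p_2, x_1* = 0.
Numerically: x_1* = 0, x_2* = 4.5714.

x_1* = 0, x_2* = 4.5714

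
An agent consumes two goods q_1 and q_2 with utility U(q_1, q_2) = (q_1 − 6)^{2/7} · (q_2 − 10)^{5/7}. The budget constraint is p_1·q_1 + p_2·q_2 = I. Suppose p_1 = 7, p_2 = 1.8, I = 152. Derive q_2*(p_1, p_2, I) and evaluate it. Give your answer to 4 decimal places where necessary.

q_2* = 46.5079

Discretionary income = 152 − 6·7 − 10·1.8 = 92; q_2* = 10 + 5/7·92/1.8 = 46.5079.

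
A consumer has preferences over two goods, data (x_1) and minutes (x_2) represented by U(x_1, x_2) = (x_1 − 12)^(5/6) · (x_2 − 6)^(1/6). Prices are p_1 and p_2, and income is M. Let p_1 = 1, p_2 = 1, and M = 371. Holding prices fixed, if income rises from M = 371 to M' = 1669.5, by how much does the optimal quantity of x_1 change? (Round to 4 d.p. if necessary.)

After buying the subsistence bundle (12, 6), a share 5/6 of the remaining income goes to x_1: x_1* = 12 + 5/6·(M − 12p_1 − 6p_2)/p_1.
Discretionary income = 371 − 12·1 − 6·1 = 353; x_1* = 12 + 5/6·353/1 = 306.1667.
At M' = 1669.5: x_1* = 1388.25. Change: 1388.25 − 306.1667 = 1082.0833.

Δx_1* = 1082.0833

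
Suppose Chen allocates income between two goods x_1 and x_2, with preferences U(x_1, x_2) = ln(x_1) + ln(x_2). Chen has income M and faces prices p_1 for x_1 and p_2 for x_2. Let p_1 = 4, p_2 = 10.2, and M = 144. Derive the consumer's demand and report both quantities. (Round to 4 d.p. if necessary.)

The MRS is x_2/x_1. Set MRS = p_1/p_2.
Rearranging, p_2·x_2 = p_1·x_1. Substituting into the budget gives p_1·x_1·(1 + 1) = M.
Demand: x_1*(p_1,p_2,M) = 0.5·M/p_1 and x_2* = 0.5·M/p_2.
At p_1=4, p_2=10.2, M=144: x_1* = 0.5·144/4 = 18, x_2* = 7.0588.

x_1* = 18, x_2* = 7.0588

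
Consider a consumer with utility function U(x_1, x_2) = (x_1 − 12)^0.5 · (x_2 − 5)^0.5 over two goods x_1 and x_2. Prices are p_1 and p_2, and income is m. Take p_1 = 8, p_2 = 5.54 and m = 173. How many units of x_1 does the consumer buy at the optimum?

x_1* = 15.0813

This is Cobb-Douglas in (x_1−12, x_2−5): tangency gives 0.5·p_2·(x_2−5) = 0.5·p_1·(x_1−12).
Substituting into the budget: x_1* = 12 + 0.5·(m − 12·p_1 − 5·p_2)/p_1, and x_2* = 5 + 0.5·(…)/p_2.
Discretionary income = 173 − 12·8 − 5·5.54 = 49.3; x_1* = 12 + 0.5·49.3/8 = 15.0813.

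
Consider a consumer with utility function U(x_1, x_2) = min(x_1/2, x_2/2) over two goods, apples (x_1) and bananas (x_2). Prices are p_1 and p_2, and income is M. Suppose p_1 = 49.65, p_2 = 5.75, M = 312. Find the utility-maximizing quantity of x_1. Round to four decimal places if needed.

Leontief preferences: the optimum is at the kink where x_1/2 = x_2/2, i.e. x_2 = x_1.
Budget: p_1·x_1 + p_2·x_1 = M, so (2·p_1 + 2·p_2)·x_1 = 2·M.
Demand: x_1*(p_1,p_2,M) = 2·M/(2·p_1 + 2·p_2), x_2* = 2·M/(2·p_1 + 2·p_2).
Here 2·49.65 + 2·5.75 = 110.8, giving x_1* = 5.6318.

x_1* = 5.6318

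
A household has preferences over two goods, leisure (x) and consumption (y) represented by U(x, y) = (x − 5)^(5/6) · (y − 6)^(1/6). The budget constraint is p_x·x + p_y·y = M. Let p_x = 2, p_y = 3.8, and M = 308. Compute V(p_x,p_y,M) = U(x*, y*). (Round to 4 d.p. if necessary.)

V = 78.7922

This is Cobb-Douglas in (x−5, y−6): tangency gives 5/6·p_y·(y−6) = 1/6·p_x·(x−5).
After buying the subsistence bundle (5, 6), a share 5/6 of the remaining income goes to x: x* = 5 + 5/6·(M − 5p_x − 6p_y)/p_x.
Discretionary income = 308 − 5·2 − 6·3.8 = 275.2; x* = 5 + 5/6·275.2/2 = 119.6667; y* = 6 + 1/6·275.2/3.8 = 18.0702.
Utility at the optimum: U(119.6667, 18.0702) = 78.7922.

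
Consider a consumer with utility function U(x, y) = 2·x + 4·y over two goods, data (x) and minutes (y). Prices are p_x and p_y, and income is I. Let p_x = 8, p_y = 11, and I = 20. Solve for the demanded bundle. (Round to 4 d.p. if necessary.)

x* = 0, y* = 1.8182

Perfect substitutes: compare marginal utility per dollar. 2/p_x vs 4/p_y → 0.25 vs 0.3636.
y gives more utility per dollar, so spend all income on y: y* = I/p_y, x* = 0.
Numerically: x* = 0, y* = 1.8182.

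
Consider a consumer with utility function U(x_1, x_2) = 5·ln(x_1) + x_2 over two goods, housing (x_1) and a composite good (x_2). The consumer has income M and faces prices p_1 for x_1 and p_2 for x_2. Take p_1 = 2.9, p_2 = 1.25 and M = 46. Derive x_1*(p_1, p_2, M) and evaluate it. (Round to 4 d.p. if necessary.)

x_1* = 2.1552

Set MRS = p_1/p_2: (5/x_1)/1 = p_1/p_2.
So x_1*(p_1,p_2) = 5·p_2/p_1, independent of income; and x_2* = (M − 5·p_2)/p_2.
At the given prices: x_1* = 5·1.25/2.9 = 2.1552.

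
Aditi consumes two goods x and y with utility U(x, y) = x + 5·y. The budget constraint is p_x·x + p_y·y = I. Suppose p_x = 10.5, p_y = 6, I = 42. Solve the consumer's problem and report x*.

x* = 0

Perfect substitutes: compare marginal utility per dollar. 1/p_x vs 5/p_y → 0.0952 vs 0.8333.
y gives more utility per dollar, so spend all income on y: y* = I/p_y, x* = 0.
Numerically: x* = 0, y* = 7.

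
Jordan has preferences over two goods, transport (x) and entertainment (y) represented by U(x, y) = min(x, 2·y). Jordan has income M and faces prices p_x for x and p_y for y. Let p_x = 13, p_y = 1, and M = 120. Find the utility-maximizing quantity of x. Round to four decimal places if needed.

x* = 8.8889

With perfect complements, no substitution: consume in ratio x:y = 2:1.
Budget: p_x·x + p_y·(1/2)·x = M, so (2·p_x + p_y)·x = 2·M.
Demand: x*(p_x,p_y,M) = 2·M/(2·p_x + p_y), y* = M/(2·p_x + p_y).
Here 2·13 + 1 = 27, giving x* = 8.8889.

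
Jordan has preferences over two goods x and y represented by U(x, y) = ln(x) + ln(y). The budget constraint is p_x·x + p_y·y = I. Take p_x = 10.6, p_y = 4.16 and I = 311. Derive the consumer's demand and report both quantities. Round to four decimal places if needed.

Tangency: MRS = y/x = p_x/p_y.
Rearranging, p_y·y = p_x·x. Substituting into the budget gives p_x·x·(1 + 1) = I.
Demand: x*(p_x,p_y,I) = 0.5·I/p_x and y* = 0.5·I/p_y.
At p_x=10.6, p_y=4.16, I=311: x* = 0.5·311/10.6 = 14.6698, y* = 37.3798.

x* = 14.6698, y* = 37.3798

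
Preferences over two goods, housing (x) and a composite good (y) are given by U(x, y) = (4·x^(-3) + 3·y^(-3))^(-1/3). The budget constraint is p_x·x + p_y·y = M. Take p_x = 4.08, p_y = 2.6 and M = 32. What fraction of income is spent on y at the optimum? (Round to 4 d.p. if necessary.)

share on y = 0.3989

From the CES first-order condition, (4/3)·(y/x)^(4) = p_x/p_y.
Solve for the ratio: y/x = [(3/4)·p_x/p_y]^(0.25).
Substitute y = (y/x)·x into the budget: x* = M/(p_x + p_y·(y/x)).
Numerically y/x = 1.041567, so x* = 32/(4.08 + 2.6·1.041567) = 4.7142 and y* = 1.041567·4.7142 = 4.9101.
Expenditure on y: 2.6·4.9101 = 12.7663; share = 0.3989.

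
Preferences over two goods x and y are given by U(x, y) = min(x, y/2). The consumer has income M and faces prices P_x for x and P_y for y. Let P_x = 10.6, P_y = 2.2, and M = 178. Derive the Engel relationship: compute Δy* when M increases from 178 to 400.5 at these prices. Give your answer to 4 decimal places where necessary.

Here 10.6 + 2·2.2 = 15, giving y* = 23.7333.
At M' = 400.5: y* = 53.4. Change: 53.4 − 23.7333 = 29.6667.

Δy* = 29.6667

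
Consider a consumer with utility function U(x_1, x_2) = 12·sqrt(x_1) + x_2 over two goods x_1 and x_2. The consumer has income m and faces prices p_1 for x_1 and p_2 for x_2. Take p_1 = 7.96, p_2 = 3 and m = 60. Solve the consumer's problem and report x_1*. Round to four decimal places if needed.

Plugging in: x_1* = (6·3/7.96)² = 5.1135.

x_1* = 5.1135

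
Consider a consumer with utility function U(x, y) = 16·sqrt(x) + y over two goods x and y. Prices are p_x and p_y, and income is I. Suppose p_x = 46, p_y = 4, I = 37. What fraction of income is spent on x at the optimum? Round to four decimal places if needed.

share on x = 0.6016

Plugging in: x* = (8·4/46)² = 0.4839, y* = 3.6848.
Expenditure on x: 46·0.4839 = 22.2609; share = 0.6016.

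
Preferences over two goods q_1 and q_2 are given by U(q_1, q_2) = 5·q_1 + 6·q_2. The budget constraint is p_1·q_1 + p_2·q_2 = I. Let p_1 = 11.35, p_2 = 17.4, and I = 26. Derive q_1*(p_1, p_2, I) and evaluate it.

q_1* = 2.2907

Numerically: q_1* = 2.2907, q_2* = 0.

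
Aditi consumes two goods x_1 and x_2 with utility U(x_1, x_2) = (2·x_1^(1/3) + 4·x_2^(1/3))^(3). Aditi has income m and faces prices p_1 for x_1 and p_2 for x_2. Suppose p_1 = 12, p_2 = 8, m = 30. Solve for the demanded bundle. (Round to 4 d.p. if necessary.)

x_1* = 0.56, x_2* = 2.91

MU_x_1 ∝ 2·x_1^(-2/3), MU_x_2 ∝ 4·x_2^(-2/3), so MRS = (1/2)·(x_2/x_1)^(2/3) = p_1/p_2.
Hence x_2/x_1 = (2·p_1/p_2)^(1/(2/3)), i.e. raised to the 1.5 power.
Substitute x_2 = (x_2/x_1)·x_1 into the budget: x_1* = m/(p_1 + p_2·(x_2/x_1)).
Numerically x_2/x_1 = 5.196152, so x_1* = 30/(12 + 8·5.196152) = 0.56 and x_2* = 5.196152·0.56 = 2.91.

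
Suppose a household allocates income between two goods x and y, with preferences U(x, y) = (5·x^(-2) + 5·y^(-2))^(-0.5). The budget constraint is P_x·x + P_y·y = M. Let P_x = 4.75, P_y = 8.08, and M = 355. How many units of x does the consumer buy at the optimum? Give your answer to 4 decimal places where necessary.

x* = 30.8194

MU_x ∝ 5·x^(-3), MU_y ∝ 5·y^(-3), so MRS = (y/x)^(3) = P_x/P_y.
Solve for the ratio: y/x = [P_x/P_y]^(1/3).
Substitute y = (y/x)·x into the budget: x* = M/(P_x + P_y·(y/x)).
Numerically y/x = 0.837711, so x* = 355/(4.75 + 8.08·0.837711) = 30.8194.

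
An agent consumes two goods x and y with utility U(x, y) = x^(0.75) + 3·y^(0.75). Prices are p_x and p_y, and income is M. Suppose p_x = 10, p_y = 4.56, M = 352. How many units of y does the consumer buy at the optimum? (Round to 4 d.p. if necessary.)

MU_x ∝ x^(-0.25), MU_y ∝ 3·y^(-0.25), so MRS = (1/3)·(y/x)^(0.25) = p_x/p_y.
Solve for the ratio: y/x = [3·p_x/p_y]^(4).
Substitute y = (y/x)·x into the budget: x* = M/(p_x + p_y·(y/x)).
Numerically y/x = 1873.379003, so x* = 352/(10 + 4.56·1873.379003) = 0.0412 and y* = 1873.379003·0.0412 = 77.1027.

y* = 77.1027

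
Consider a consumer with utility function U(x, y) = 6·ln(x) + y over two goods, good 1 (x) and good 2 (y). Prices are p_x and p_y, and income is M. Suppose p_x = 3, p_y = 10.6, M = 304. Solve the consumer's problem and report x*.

MU_x = 6/x, MU_y = 1. Tangency: 6/x = p_x/p_y.
So x*(p_x,p_y) = 6·p_y/p_x, independent of income; and y* = (M − 6·p_y)/p_y.
At the given prices: x* = 6·10.6/3 = 21.2.

x* = 21.2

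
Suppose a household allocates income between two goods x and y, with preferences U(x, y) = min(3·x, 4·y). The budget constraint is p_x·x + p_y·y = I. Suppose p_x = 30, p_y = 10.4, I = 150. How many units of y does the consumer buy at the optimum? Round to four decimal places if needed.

y* = 2.9762

Leontief preferences: the optimum is at the kink where x/4 = y/3, i.e. y = (3/4)·x.
Budget: p_x·x + p_y·(3/4)·x = I, so (4·p_x + 3·p_y)·x = 4·I.
Demand: x*(p_x,p_y,I) = 4·I/(4·p_x + 3·p_y), y* = 3·I/(4·p_x + 3·p_y).
Here 4·30 + 3·10.4 = 151.2, giving y* = 2.9762.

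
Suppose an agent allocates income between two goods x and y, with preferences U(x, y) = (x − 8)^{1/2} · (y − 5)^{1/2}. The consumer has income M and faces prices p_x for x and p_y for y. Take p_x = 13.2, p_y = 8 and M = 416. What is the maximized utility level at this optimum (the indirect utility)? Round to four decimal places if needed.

V = 13.1566

This is Cobb-Douglas in (x−8, y−5): tangency gives 0.5·p_y·(y−5) = 0.5·p_x·(x−8).
After buying the subsistence bundle (8, 5), a share 0.5 of the remaining income goes to x: x* = 8 + 0.5·(M − 8p_x − 5p_y)/p_x.
Discretionary income = 416 − 8·13.2 − 5·8 = 270.4; x* = 8 + 0.5·270.4/13.2 = 18.2424; y* = 5 + 0.5·270.4/8 = 21.9.
Utility at the optimum: U(18.2424, 21.9) = 13.1566.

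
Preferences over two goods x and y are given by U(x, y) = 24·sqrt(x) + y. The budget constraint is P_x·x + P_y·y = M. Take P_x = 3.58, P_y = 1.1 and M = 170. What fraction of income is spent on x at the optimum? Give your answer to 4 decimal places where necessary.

Set MRS = P_x/P_y: 12·x^(−1/2) = P_x/P_y.
Solve: √x = 12·P_y/P_x, so x*(P_x,P_y) = (12·P_y/P_x)², and y* = (M − P_x·x*)/P_y.
Plugging in: x* = (12·1.1/3.58)² = 13.5951, y* = 110.2996.
Expenditure on x: 3.58·13.5951 = 48.6704; share = 0.2863.

share on x = 0.2863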